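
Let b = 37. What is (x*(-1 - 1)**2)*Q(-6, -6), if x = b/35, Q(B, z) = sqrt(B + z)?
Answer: 296*I*sqrt(3)/35 ≈ 14.648*I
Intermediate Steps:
x = 37/35 ≈ 1.0571
(x*(-1 - 1)**2)*Q(-6, -6) = (37*(-1 - 1)**2/35)*sqrt(-6 - 6) = ((37/35)*(-2)**2)*sqrt(-12) = ((37/35)*4)*(2*I*sqrt(3)) = 148*(2*I*sqrt(3))/35 = 296*I*sqrt(3)/35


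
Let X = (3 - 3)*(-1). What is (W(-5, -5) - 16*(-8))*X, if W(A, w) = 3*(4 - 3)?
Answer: 0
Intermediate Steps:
X = 0 (X = 0*(-1) = 0)
W(A, w) = 3 (W(A, w) = 3*1 = 3)
(W(-5, -5) - 16*(-8))*X = (3 - 16*(-8))*0 = (3 + 128)*0 = 131*0 = 0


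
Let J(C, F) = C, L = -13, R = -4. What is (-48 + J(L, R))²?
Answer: 3721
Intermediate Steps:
(-48 + J(L, R))² = (-48 - 13)² = (-61)² = 3721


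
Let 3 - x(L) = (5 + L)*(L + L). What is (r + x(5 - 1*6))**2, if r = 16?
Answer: 729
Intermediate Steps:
x(L) = 3 - 2*L*(5 + L) (x(L) = 3 - (5 + L)*(L + L) = 3 - (5 + L)*2*L = 3 - 2*L*(5 + L))
(r + x(5 - 1*6))**2 = (16 + (3 - 10*(5 - 1*6) - 2*(5 - 1*6)**2))**2 = (16 + (3 - 10*(5 - 6) - 2*(5 - 6)**2))**2 = (16 + (3 - 10*(-1) - 2*(-1)**2))**2 = (16 + (3 + 10 - 2*1))**2 = (16 + (3 + 10 - 2))**2 = (16 + 11)**2 = 27**2 = 729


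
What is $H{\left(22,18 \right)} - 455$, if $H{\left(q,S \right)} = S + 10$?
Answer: $-427$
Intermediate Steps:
$H{\left(q,S \right)} = 10 + S$
$H{\left(22,18 \right)} - 455 = \left(10 + 18\right) - 455 = 28 - 455 = -427$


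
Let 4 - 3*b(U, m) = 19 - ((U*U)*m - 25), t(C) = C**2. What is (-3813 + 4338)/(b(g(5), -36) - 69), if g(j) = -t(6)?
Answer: -1575/46903 ≈ -0.033580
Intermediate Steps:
g(j) = -36 (g(j) = -1*6**2 = -1*36 = -36)
b(U, m) = -40/3 + m*U**2/3 (b(U, m) = 4/3 - (19 - ((U*U)*m - 25))/3 = 4/3 - (19 - (U**2*m - 25))/3 = 4/3 - (19 - (m*U**2 - 25))/3 = 4/3 - (19 - (-25 + m*U**2))/3 = 4/3 - (19 + (25 - m*U**2))/3 = 4/3 - (44 - m*U**2)/3 = 4/3 + (-44/3 + m*U**2/3) = -40/3 + m*U**2/3)
(-3813 + 4338)/(b(g(5), -36) - 69) = (-3813 + 4338)/((-40/3 + (1/3)*(-36)*(-36)**2) - 69) = 525/((-40/3 + (1/3)*(-36)*1296) - 69) = 525/((-40/3 - 15552) - 69) = 525/(-46696/3 - 69) = 525/(-46903/3) = 525*(-3/46903) = -1575/46903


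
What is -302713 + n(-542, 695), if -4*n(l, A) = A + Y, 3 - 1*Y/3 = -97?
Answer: -1211847/4 ≈ -3.0296e+5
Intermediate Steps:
Y = 300 (Y = 9 - 3*(-97) = 9 + 291 = 300)
n(l, A) = -75 - A/4 (n(l, A) = -(A + 300)/4 = -(300 + A)/4 = -75 - A/4)
-302713 + n(-542, 695) = -302713 + (-75 - 1/4*695) = -302713 + (-75 - 695/4) = -302713 - 995/4 = -1211847/4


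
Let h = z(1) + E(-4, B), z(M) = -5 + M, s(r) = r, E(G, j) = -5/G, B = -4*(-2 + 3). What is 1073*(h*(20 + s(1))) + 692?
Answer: -245095/4 ≈ -61274.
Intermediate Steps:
B = -4 (B = -4*1 = -4)
h = -11/4 (h = (-5 + 1) - 5/(-4) = -4 - 5*(-¼) = -4 + 5/4 = -11/4 ≈ -2.7500)
1073*(h*(20 + s(1))) + 692 = 1073*(-11*(20 + 1)/4) + 692 = 1073*(-11/4*21) + 692 = 1073*(-231/4) + 692 = -247863/4 + 692 = -245095/4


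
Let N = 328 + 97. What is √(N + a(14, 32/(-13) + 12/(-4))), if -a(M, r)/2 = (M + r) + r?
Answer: 33*√65/13 ≈ 20.466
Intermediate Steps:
N = 425
a(M, r) = -4*r - 2*M (a(M, r) = -2*((M + r) + r) = -2*(M + 2*r) = -4*r - 2*M)
√(N + a(14, 32/(-13) + 12/(-4))) = √(425 + (-4*(32/(-13) + 12/(-4)) - 2*14)) = √(425 + (-4*(32*(-1/13) + 12*(-¼)) - 28)) = √(425 + (-4*(-32/13 - 3) - 28)) = √(425 + (-4*(-71/13) - 28)) = √(425 + (284/13 - 28)) = √(425 - 80/13) = √(5445/13) = 33*√65/13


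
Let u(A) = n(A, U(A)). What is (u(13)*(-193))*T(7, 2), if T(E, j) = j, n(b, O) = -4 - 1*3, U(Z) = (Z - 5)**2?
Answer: 2702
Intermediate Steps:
U(Z) = (-5 + Z)**2
n(b, O) = -7 (n(b, O) = -4 - 3 = -7)
u(A) = -7
(u(13)*(-193))*T(7, 2) = -7*(-193)*2 = 1351*2 = 2702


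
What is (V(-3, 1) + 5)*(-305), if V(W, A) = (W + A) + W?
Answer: 0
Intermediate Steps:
V(W, A) = A + 2*W (V(W, A) = (A + W) + W = A + 2*W)
(V(-3, 1) + 5)*(-305) = ((1 + 2*(-3)) + 5)*(-305) = ((1 - 6) + 5)*(-305) = (-5 + 5)*(-305) = 0*(-305) = 0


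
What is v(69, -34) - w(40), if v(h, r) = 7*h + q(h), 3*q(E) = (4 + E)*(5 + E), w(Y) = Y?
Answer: 6731/3 ≈ 2243.7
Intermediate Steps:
q(E) = (4 + E)*(5 + E)/3 (q(E) = ((4 + E)*(5 + E))/3 = (4 + E)*(5 + E)/3)
v(h, r) = 20/3 + 10*h + h²/3 (v(h, r) = 7*h + (20/3 + 3*h + h²/3) = 20/3 + 10*h + h²/3)
v(69, -34) - w(40) = (20/3 + 10*69 + (⅓)*69²) - 1*40 = (20/3 + 690 + (⅓)*4761) - 40 = (20/3 + 690 + 1587) - 40 = 6851/3 - 40 = 6731/3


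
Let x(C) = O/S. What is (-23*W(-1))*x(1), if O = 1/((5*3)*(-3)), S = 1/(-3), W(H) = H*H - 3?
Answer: 46/15 ≈ 3.0667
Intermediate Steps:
W(H) = -3 + H² (W(H) = H² - 3 = -3 + H²)
S = -⅓ ≈ -0.33333
O = -1/45 (O = 1/(15*(-3)) = 1/(-45) = -1/45 ≈ -0.022222)
x(C) = 1/15 (x(C) = -1/(45*(-⅓)) = -1/45*(-3) = 1/15)
(-23*W(-1))*x(1) = -23*(-3 + (-1)²)*(1/15) = -23*(-3 + 1)*(1/15) = -23*(-2)*(1/15) = 46*(1/15) = 46/15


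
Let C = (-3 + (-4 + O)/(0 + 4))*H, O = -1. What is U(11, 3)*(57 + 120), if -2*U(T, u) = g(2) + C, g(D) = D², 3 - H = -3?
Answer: 7611/4 ≈ 1902.8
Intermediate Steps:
H = 6 (H = 3 - 1*(-3) = 3 + 3 = 6)
C = -51/2 (C = (-3 + (-4 - 1)/(0 + 4))*6 = (-3 - 5/4)*6 = -17/4*6 = -51/2 ≈ -25.500)
U(T, u) = 43/4 (U(T, u) = -(2² - 51/2)/2 = -(4 - 51/2)/2 = -½*(-43/2) = 43/4)
U(11, 3)*(57 + 120) = 43*(57 + 120)/4 = (43/4)*177 = 7611/4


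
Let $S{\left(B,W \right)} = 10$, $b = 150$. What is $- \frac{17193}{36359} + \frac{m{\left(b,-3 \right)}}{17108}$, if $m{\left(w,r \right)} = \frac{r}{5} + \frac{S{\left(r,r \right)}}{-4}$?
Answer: $- \frac{2942505569}{6220297720} \approx -0.47305$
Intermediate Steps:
$m{\left(w,r \right)} = - \frac{5}{2} + \frac{r}{5}$ ($m{\left(w,r \right)} = \frac{r}{5} + \frac{10}{-4} = r \frac{1}{5} + 10 \left(- \frac{1}{4}\right) = \frac{r}{5} - \frac{5}{2} = - \frac{5}{2} + \frac{r}{5}$)
$- \frac{17193}{36359} + \frac{m{\left(b,-3 \right)}}{17108} = - \frac{17193}{36359} + \frac{- \frac{5}{2} + \frac{1}{5} \left(-3\right)}{17108} = \left(-17193\right) \frac{1}{36359} + \left(- \frac{5}{2} - \frac{3}{5}\right) \frac{1}{17108} = - \frac{17193}{36359} - \frac{31}{171080} = - \frac{2942505569}{6220297720}$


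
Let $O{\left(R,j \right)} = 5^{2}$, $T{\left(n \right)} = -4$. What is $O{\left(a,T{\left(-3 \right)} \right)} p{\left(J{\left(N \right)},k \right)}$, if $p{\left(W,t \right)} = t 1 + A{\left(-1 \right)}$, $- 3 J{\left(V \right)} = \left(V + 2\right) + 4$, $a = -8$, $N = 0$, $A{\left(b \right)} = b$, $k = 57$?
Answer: $1400$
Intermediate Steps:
$J{\left(V \right)} = -2 - \frac{V}{3}$ ($J{\left(V \right)} = - \frac{\left(V + 2\right) + 4}{3} = - \frac{\left(2 + V\right) + 4}{3} = - \frac{6 + V}{3} = -2 - \frac{V}{3}$)
$O{\left(R,j \right)} = 25$
$p{\left(W,t \right)} = -1 + t$ ($p{\left(W,t \right)} = t 1 - 1 = t - 1 = -1 + t$)
$O{\left(a,T{\left(-3 \right)} \right)} p{\left(J{\left(N \right)},k \right)} = 25 \left(-1 + 57\right) = 25 \cdot 56 = 1400$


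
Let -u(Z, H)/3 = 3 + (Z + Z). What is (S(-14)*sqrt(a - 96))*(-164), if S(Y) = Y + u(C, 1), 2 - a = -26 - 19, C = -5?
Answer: -8036*I ≈ -8036.0*I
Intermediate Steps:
a = 47 (a = 2 - (-26 - 19) = 2 - 1*(-45) = 2 + 45 = 47)
u(Z, H) = -9 - 6*Z (u(Z, H) = -3*(3 + (Z + Z)) = -3*(3 + 2*Z) = -9 - 6*Z)
S(Y) = 21 + Y (S(Y) = Y + (-9 - 6*(-5)) = Y + (-9 + 30) = Y + 21 = 21 + Y)
(S(-14)*sqrt(a - 96))*(-164) = ((21 - 14)*sqrt(47 - 96))*(-164) = (7*sqrt(-49))*(-164) = (7*(7*I))*(-164) = (49*I)*(-164) = -8036*I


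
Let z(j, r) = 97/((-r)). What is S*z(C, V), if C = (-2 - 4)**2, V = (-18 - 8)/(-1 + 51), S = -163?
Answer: -395275/13 ≈ -30406.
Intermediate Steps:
V = -13/25 (V = -26/50 = -26*1/50 = -13/25 ≈ -0.52000)
C = 36 (C = (-6)**2 = 36)
z(j, r) = -97/r (z(j, r) = 97*(-1/r) = -97/r)
S*z(C, V) = -(-15811)/(-13/25) = -(-15811)*(-25)/13 = -163*2425/13 = -395275/13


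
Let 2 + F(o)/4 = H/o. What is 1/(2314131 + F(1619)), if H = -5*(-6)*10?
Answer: 1619/3746566337 ≈ 4.3213e-7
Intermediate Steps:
H = 300 (H = 30*10 = 300)
F(o) = -8 + 1200/o (F(o) = -8 + 4*(300/o) = -8 + 1200/o)
1/(2314131 + F(1619)) = 1/(2314131 + (-8 + 1200/1619)) = 1/(2314131 - 11752/1619) = 1/(3746566337/1619) = 1619/3746566337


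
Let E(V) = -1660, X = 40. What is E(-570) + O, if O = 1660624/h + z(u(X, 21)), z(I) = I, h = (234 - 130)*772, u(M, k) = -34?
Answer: -8396703/5018 ≈ -1673.3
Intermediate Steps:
h = 80288 (h = 104*772 = 80288)
O = -66823/5018 (O = 1660624/80288 - 34 = 1660624*(1/80288) - 34 = 103789/5018 - 34 = -66823/5018 ≈ -13.317)
E(-570) + O = -1660 - 66823/5018 = -8396703/5018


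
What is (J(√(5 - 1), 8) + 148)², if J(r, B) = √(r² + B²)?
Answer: 21972 + 592*√17 ≈ 24413.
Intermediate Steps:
J(r, B) = √(B² + r²)
(J(√(5 - 1), 8) + 148)² = (√(8² + (√(5 - 1))²) + 148)² = (√(64 + (√4)²) + 148)² = (√(64 + 2²) + 148)² = (√(64 + 4) + 148)² = (√68 + 148)² = (2*√17 + 148)² = (148 + 2*√17)²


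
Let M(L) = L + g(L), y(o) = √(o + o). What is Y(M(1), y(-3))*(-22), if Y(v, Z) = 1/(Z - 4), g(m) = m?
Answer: 4 + I*√6 ≈ 4.0 + 2.4495*I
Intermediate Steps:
y(o) = √2*√o (y(o) = √(2*o) = √2*√o)
M(L) = 2*L (M(L) = L + L = 2*L)
Y(v, Z) = 1/(-4 + Z)
Y(M(1), y(-3))*(-22) = -22/(-4 + √2*√(-3)) = -22/(-4 + √2*(I*√3)) = -22/(-4 + I*√6)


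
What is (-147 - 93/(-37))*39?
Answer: -208494/37 ≈ -5635.0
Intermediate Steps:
(-147 - 93/(-37))*39 = (-147 - 93*(-1/37))*39 = (-147 + 93/37)*39 = -5346/37*39 = -208494/37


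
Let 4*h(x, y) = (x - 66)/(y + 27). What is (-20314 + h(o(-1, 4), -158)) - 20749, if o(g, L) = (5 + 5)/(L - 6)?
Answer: -21516941/524 ≈ -41063.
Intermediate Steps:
o(g, L) = 10/(-6 + L)
h(x, y) = (-66 + x)/(4*(27 + y)) (h(x, y) = ((x - 66)/(y + 27))/4 = ((-66 + x)/(27 + y))/4 = (-66 + x)/(4*(27 + y)))
(-20314 + h(o(-1, 4), -158)) - 20749 = (-20314 + (-66 + 10/(-6 + 4))/(4*(27 - 158))) - 20749 = (-20314 + (¼)*(-66 + 10/(-2))/(-131)) - 20749 = (-20314 + (¼)*(-1/131)*(-66 + 10*(-½))) - 20749 = (-20314 + (¼)*(-1/131)*(-66 - 5)) - 20749 = (-20314 + (¼)*(-1/131)*(-71)) - 20749 = (-20314 + 71/524) - 20749 = -10644465/524 - 20749 = -21516941/524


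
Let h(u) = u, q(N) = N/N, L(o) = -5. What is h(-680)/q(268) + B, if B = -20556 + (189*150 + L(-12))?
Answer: 7109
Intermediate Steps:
q(N) = 1
B = 7789 (B = -20556 + (189*150 - 5) = -20556 + (28350 - 5) = -20556 + 28345 = 7789)
h(-680)/q(268) + B = -680/1 + 7789 = -680*1 + 7789 = -680 + 7789 = 7109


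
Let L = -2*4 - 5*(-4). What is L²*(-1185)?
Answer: -170640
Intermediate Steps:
L = 12 (L = -8 + 20 = 12)
L²*(-1185) = 12²*(-1185) = 144*(-1185) = -170640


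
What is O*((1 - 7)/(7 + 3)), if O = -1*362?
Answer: 1086/5 ≈ 217.20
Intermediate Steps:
O = -362
O*((1 - 7)/(7 + 3)) = -362*(1 - 7)/(7 + 3) = -(-2172)/10 = -362*(-3/5) = 1086/5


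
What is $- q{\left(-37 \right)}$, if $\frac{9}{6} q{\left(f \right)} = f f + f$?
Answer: $-888$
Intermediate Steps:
$q{\left(f \right)} = \frac{2 f}{3} + \frac{2 f^{2}}{3}$ ($q{\left(f \right)} = \frac{2 \left(f f + f\right)}{3} = \frac{2 \left(f^{2} + f\right)}{3} = \frac{2 \left(f + f^{2}\right)}{3} = \frac{2 f}{3} + \frac{2 f^{2}}{3}$)
$- q{\left(-37 \right)} = - \frac{2 \left(-37\right) \left(1 - 37\right)}{3} = - \frac{2 \left(-37\right) \left(-36\right)}{3} = \left(-1\right) 888 = -888$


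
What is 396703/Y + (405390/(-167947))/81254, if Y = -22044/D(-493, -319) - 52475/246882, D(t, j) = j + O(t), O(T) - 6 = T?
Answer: 269306578099838672968317/18422497808454395851 ≈ 14618.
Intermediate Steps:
O(T) = 6 + T
D(t, j) = 6 + j + t (D(t, j) = j + (6 + t) = 6 + j + t)
Y = 2699985979/99493446 (Y = -22044/(6 - 319 - 493) - 52475/246882 = -22044/(-806) - 52475*1/246882 = -22044*(-1/806) - 52475/246882 = 11022/403 - 52475/246882 = 2699985979/99493446 ≈ 27.137)
396703/Y + (405390/(-167947))/81254 = 396703/(2699985979/99493446) + (405390/(-167947))/81254 = 396703*(99493446/2699985979) + (405390*(-1/167947))*(1/81254) = 39469348508538/2699985979 - 405390/167947*1/81254 = 39469348508538/2699985979 - 202695/6823182769 = 269306578099838672968317/18422497808454395851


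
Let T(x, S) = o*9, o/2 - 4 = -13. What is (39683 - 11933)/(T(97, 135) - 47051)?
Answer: -27750/47213 ≈ -0.58776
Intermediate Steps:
o = -18 (o = 8 + 2*(-13) = 8 - 26 = -18)
T(x, S) = -162 (T(x, S) = -18*9 = -162)
(39683 - 11933)/(T(97, 135) - 47051) = (39683 - 11933)/(-162 - 47051) = 27750/(-47213) = 27750*(-1/47213) = -27750/47213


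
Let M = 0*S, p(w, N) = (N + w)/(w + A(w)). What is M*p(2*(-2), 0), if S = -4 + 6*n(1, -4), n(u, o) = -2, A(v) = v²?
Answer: 0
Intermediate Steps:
S = -16 (S = -4 + 6*(-2) = -4 - 12 = -16)
p(w, N) = (N + w)/(w + w²)
M = 0 (M = 0*(-16) = 0)
M*p(2*(-2), 0) = 0*((0 + 2*(-2))/(((2*(-2)))*(1 + 2*(-2)))) = 0*((0 - 4)/((-4)*(1 - 4))) = 0*(-¼*(-4)/(-3)) = 0*(-¼*(-⅓)*(-4)) = 0*(-⅓) = 0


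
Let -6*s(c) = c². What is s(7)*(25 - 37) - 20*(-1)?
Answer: 118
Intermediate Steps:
s(c) = -c²/6
s(7)*(25 - 37) - 20*(-1) = (-⅙*7²)*(25 - 37) - 20*(-1) = -⅙*49*(-12) + 20 = -49/6*(-12) + 20 = 98 + 20 = 118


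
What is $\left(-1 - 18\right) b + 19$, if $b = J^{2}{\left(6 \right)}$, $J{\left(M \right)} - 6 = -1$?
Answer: $-456$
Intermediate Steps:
$J{\left(M \right)} = 5$ ($J{\left(M \right)} = 6 - 1 = 5$)
$b = 25$ ($b = 5^{2} = 25$)
$\left(-1 - 18\right) b + 19 = \left(-1 - 18\right) 25 + 19 = \left(-19\right) 25 + 19 = -475 + 19 = -456$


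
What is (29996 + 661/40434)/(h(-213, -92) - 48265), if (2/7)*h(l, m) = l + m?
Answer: -242571785/398942061 ≈ -0.60804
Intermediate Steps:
h(l, m) = 7*l/2 + 7*m/2 (h(l, m) = 7*(l + m)/2 = 7*l/2 + 7*m/2)
(29996 + 661/40434)/(h(-213, -92) - 48265) = (29996 + 661/40434)/(((7/2)*(-213) + (7/2)*(-92)) - 48265) = (29996 + 661*(1/40434))/((-1491/2 - 322) - 48265) = (29996 + 661/40434)/(-2135/2 - 48265) = 1212858925/(40434*(-98665/2)) = (1212858925/40434)*(-2/98665) = -242571785/398942061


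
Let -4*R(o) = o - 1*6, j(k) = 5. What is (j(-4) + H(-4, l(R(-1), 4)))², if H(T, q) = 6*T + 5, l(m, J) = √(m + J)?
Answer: 196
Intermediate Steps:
R(o) = 3/2 - o/4 (R(o) = -(o - 1*6)/4 = -(o - 6)/4 = -(-6 + o)/4 = 3/2 - o/4)
l(m, J) = √(J + m)
H(T, q) = 5 + 6*T
(j(-4) + H(-4, l(R(-1), 4)))² = (5 + (5 + 6*(-4)))² = (5 + (5 - 24))² = (5 - 19)² = (-14)² = 196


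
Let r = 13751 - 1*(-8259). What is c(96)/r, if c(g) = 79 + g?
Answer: 35/4402 ≈ 0.0079509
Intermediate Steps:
r = 22010 (r = 13751 + 8259 = 22010)
c(96)/r = (79 + 96)/22010 = 175*(1/22010) = 35/4402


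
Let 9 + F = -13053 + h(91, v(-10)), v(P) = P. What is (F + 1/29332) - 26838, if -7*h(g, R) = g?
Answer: -1170728115/29332 ≈ -39913.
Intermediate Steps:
h(g, R) = -g/7
F = -13075 (F = -9 + (-13053 - ⅐*91) = -9 + (-13053 - 13) = -9 - 13066 = -13075)
(F + 1/29332) - 26838 = (-13075 + 1/29332) - 26838 = -383515899/29332 - 26838 = -1170728115/29332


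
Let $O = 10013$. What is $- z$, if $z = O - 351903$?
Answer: $341890$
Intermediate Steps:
$z = -341890$ ($z = 10013 - 351903 = -341890$)
$- z = \left(-1\right) \left(-341890\right) = 341890$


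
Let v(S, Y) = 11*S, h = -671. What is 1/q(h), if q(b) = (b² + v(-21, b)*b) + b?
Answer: 1/604571 ≈ 1.6541e-6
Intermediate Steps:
q(b) = b² - 230*b (q(b) = (b² + (11*(-21))*b) + b = (b² - 231*b) + b = b² - 230*b)
1/q(h) = 1/(-671*(-230 - 671)) = 1/(-671*(-901)) = 1/604571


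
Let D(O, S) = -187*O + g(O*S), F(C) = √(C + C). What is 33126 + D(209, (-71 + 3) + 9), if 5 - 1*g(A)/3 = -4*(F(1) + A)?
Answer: -153914 + 12*√2 ≈ -1.5390e+5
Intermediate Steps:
F(C) = √2*√C (F(C) = √(2*C) = √2*√C)
g(A) = 15 + 12*A + 12*√2 (g(A) = 15 - (-12)*(√2*√1 + A) = 15 - (-12)*(√2*1 + A) = 15 - (-12)*(√2 + A) = 15 - (-12)*(A + √2) = 15 - 3*(-4*A - 4*√2) = 15 + (12*A + 12*√2) = 15 + 12*A + 12*√2)
D(O, S) = 15 - 187*O + 12*√2 + 12*O*S (D(O, S) = -187*O + (15 + 12*(O*S) + 12*√2) = -187*O + (15 + 12*O*S + 12*√2) = -187*O + (15 + 12*√2 + 12*O*S) = 15 - 187*O + 12*√2 + 12*O*S)
33126 + D(209, (-71 + 3) + 9) = 33126 + (15 - 187*209 + 12*√2 + 12*209*((-71 + 3) + 9)) = 33126 + (15 - 39083 + 12*√2 + 12*209*(-68 + 9)) = 33126 + (15 - 39083 + 12*√2 + 12*209*(-59)) = 33126 + (15 - 39083 + 12*√2 - 147972) = 33126 + (-187040 + 12*√2) = -153914 + 12*√2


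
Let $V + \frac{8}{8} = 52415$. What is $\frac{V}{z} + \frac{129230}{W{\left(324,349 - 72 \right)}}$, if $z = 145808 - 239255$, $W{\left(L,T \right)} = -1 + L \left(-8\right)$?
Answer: $- \frac{12212065312}{242308071} \approx -50.399$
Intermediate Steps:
$V = 52414$ ($V = -1 + 52415 = 52414$)
$W{\left(L,T \right)} = -1 - 8 L$
$z = -93447$ ($z = 145808 - 239255 = -93447$)
$\frac{V}{z} + \frac{129230}{W{\left(324,349 - 72 \right)}} = \frac{52414}{-93447} + \frac{129230}{-1 - 2592} = 52414 \left(- \frac{1}{93447}\right) + \frac{129230}{-1 - 2592} = - \frac{52414}{93447} + \frac{129230}{-2593} = - \frac{52414}{93447} + 129230 \left(- \frac{1}{2593}\right) = - \frac{52414}{93447} - \frac{129230}{2593} = - \frac{12212065312}{242308071}$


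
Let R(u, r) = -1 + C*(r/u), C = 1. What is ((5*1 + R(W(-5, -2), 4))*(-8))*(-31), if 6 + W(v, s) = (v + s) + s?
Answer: 13888/15 ≈ 925.87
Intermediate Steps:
W(v, s) = -6 + v + 2*s (W(v, s) = -6 + ((v + s) + s) = -6 + ((s + v) + s) = -6 + (v + 2*s) = -6 + v + 2*s)
R(u, r) = -1 + r/u (R(u, r) = -1 + 1*(r/u) = -1 + r/u)
((5*1 + R(W(-5, -2), 4))*(-8))*(-31) = ((5*1 + (4 - (-6 - 5 + 2*(-2)))/(-6 - 5 + 2*(-2)))*(-8))*(-31) = ((5 + (4 - (-6 - 5 - 4))/(-6 - 5 - 4))*(-8))*(-31) = ((5 + (4 - 1*(-15))/(-15))*(-8))*(-31) = ((5 - (4 + 15)/15)*(-8))*(-31) = ((5 - 1/15*19)*(-8))*(-31) = ((5 - 19/15)*(-8))*(-31) = ((56/15)*(-8))*(-31) = -448/15*(-31) = 13888/15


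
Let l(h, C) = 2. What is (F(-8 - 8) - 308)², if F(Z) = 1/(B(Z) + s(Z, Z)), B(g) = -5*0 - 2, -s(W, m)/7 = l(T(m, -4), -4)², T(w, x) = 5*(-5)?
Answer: 85396081/900 ≈ 94885.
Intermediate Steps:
T(w, x) = -25
s(W, m) = -28 (s(W, m) = -7*2² = -7*4 = -28)
B(g) = -2 (B(g) = 0 - 2 = -2)
F(Z) = -1/30 (F(Z) = 1/(-2 - 28) = 1/(-30) = -1/30)
(F(-8 - 8) - 308)² = (-1/30 - 308)² = (-9241/30)² = 85396081/900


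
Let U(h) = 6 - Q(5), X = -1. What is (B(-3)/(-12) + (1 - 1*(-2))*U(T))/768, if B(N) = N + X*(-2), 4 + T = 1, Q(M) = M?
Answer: 37/9216 ≈ 0.0040148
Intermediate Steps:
T = -3 (T = -4 + 1 = -3)
B(N) = 2 + N (B(N) = N - 1*(-2) = N + 2 = 2 + N)
U(h) = 1 (U(h) = 6 - 1*5 = 6 - 5 = 1)
(B(-3)/(-12) + (1 - 1*(-2))*U(T))/768 = ((2 - 3)/(-12) + (1 - 1*(-2))*1)/768 = (-1*(-1/12) + (1 + 2)*1)*(1/768) = (1/12 + 3*1)*(1/768) = (1/12 + 3)*(1/768) = (37/12)*(1/768) = 37/9216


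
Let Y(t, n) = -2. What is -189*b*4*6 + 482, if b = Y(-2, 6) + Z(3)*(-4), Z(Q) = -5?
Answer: -81166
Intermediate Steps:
b = 18 (b = -2 - 5*(-4) = -2 + 20 = 18)
-189*b*4*6 + 482 = -189*18*4*6 + 482 = -13608*6 + 482 = -189*432 + 482 = -81648 + 482 = -81166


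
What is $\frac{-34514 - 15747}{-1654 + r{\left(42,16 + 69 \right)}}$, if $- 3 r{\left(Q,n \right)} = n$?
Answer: $\frac{150783}{5047} \approx 29.876$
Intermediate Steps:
$r{\left(Q,n \right)} = - \frac{n}{3}$
$\frac{-34514 - 15747}{-1654 + r{\left(42,16 + 69 \right)}} = \frac{-34514 - 15747}{-1654 - \frac{16 + 69}{3}} = - \frac{50261}{-1654 - \frac{85}{3}} = - \frac{50261}{- \frac{5047}{3}} = \left(-50261\right) \left(- \frac{3}{5047}\right) = \frac{150783}{5047}$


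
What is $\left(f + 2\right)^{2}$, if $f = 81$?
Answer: $6889$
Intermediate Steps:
$\left(f + 2\right)^{2} = \left(81 + 2\right)^{2} = 83^{2} = 6889$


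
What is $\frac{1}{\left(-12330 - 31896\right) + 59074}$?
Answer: $\frac{1}{14848} \approx 6.7349 \cdot 10^{-5}$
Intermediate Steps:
$\frac{1}{\left(-12330 - 31896\right) + 59074} = \frac{1}{-44226 + 59074} = \frac{1}{14848}$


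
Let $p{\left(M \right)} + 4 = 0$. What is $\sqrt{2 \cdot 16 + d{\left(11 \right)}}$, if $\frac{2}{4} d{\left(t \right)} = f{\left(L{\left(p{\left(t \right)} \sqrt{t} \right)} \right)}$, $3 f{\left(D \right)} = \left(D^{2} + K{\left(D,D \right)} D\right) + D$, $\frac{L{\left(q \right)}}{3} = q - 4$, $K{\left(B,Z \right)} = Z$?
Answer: $2 \sqrt{582 + 94 \sqrt{11}} \approx 59.792$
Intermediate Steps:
$p{\left(M \right)} = -4$ ($p{\left(M \right)} = -4 + 0 = -4$)
$L{\left(q \right)} = -12 + 3 q$ ($L{\left(q \right)} = 3 \left(q - 4\right) = 3 \left(-4 + q\right) = -12 + 3 q$)
$f{\left(D \right)} = \frac{D}{3} + \frac{2 D^{2}}{3}$ ($f{\left(D \right)} = \frac{\left(D^{2} + D D\right) + D}{3} = \frac{\left(D^{2} + D^{2}\right) + D}{3} = \frac{2 D^{2} + D}{3} = \frac{D + 2 D^{2}}{3} = \frac{D}{3} + \frac{2 D^{2}}{3}$)
$d{\left(t \right)} = \frac{2 \left(-23 - 24 \sqrt{t}\right) \left(-12 - 12 \sqrt{t}\right)}{3}$ ($d{\left(t \right)} = 2 \frac{\left(-12 + 3 \left(- 4 \sqrt{t}\right)\right) \left(1 + 2 \left(-12 + 3 \left(- 4 \sqrt{t}\right)\right)\right)}{3} = 2 \frac{\left(-12 - 12 \sqrt{t}\right) \left(1 + 2 \left(-12 - 12 \sqrt{t}\right)\right)}{3} = 2 \frac{\left(-12 - 12 \sqrt{t}\right) \left(1 - \left(24 + 24 \sqrt{t}\right)\right)}{3} = 2 \frac{\left(-12 - 12 \sqrt{t}\right) \left(-23 - 24 \sqrt{t}\right)}{3} = 2 \frac{\left(-23 - 24 \sqrt{t}\right) \left(-12 - 12 \sqrt{t}\right)}{3} = \frac{2 \left(-23 - 24 \sqrt{t}\right) \left(-12 - 12 \sqrt{t}\right)}{3}$)
$\sqrt{2 \cdot 16 + d{\left(11 \right)}} = \sqrt{2 \cdot 16 + \left(184 + 192 \cdot 11 + 376 \sqrt{11}\right)} = \sqrt{32 + \left(184 + 2112 + 376 \sqrt{11}\right)} = \sqrt{32 + \left(2296 + 376 \sqrt{11}\right)} = \sqrt{2328 + 376 \sqrt{11}}$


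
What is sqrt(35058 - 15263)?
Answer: sqrt(19795) ≈ 140.69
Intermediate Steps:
sqrt(35058 - 15263) = sqrt(19795)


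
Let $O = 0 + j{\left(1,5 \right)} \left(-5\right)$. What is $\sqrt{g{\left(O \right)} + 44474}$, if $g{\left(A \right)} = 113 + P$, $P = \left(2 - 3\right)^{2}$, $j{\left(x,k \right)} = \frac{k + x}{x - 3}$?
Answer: $2 \sqrt{11147} \approx 211.16$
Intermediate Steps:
$j{\left(x,k \right)} = \frac{k + x}{-3 + x}$
$O = 15$ ($O = 0 + \frac{5 + 1}{-3 + 1} \left(-5\right) = 0 + \frac{1}{-2} \cdot 6 \left(-5\right) = 0 + \left(- \frac{1}{2}\right) 6 \left(-5\right) = 0 - -15 = 0 + 15 = 15$)
$P = 1$ ($P = \left(-1\right)^{2} = 1$)
$g{\left(A \right)} = 114$ ($g{\left(A \right)} = 113 + 1 = 114$)
$\sqrt{g{\left(O \right)} + 44474} = \sqrt{114 + 44474} = \sqrt{44588} = 2 \sqrt{11147}$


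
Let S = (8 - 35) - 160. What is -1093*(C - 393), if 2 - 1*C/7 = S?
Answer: -1016490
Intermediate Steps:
S = -187 (S = -27 - 160 = -187)
C = 1323 (C = 14 - 7*(-187) = 14 + 1309 = 1323)
-1093*(C - 393) = -1093*(1323 - 393) = -1093*930 = -1016490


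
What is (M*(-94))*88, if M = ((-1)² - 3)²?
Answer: -33088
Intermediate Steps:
M = 4 (M = (1 - 3)² = (-2)² = 4)
(M*(-94))*88 = (4*(-94))*88 = -376*88 = -33088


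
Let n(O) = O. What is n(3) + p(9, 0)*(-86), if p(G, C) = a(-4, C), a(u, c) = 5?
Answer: -427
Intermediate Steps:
p(G, C) = 5
n(3) + p(9, 0)*(-86) = 3 + 5*(-86) = 3 - 430 = -427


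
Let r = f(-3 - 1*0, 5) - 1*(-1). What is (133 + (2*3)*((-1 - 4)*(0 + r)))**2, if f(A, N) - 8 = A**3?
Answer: 452929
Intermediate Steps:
f(A, N) = 8 + A**3
r = -18 (r = (8 + (-3 - 1*0)**3) - 1*(-1) = (8 + (-3 + 0)**3) + 1 = (8 + (-3)**3) + 1 = (8 - 27) + 1 = -19 + 1 = -18)
(133 + (2*3)*((-1 - 4)*(0 + r)))**2 = (133 + (2*3)*((-1 - 4)*(0 - 18)))**2 = (133 + 6*(-5*(-18)))**2 = (133 + 6*90)**2 = (133 + 540)**2 = 673**2 = 452929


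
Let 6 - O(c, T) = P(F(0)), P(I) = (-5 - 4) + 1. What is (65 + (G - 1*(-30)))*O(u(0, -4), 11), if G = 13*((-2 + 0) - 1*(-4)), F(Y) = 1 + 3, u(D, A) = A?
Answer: 1694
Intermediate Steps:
F(Y) = 4
P(I) = -8 (P(I) = -9 + 1 = -8)
O(c, T) = 14 (O(c, T) = 6 - 1*(-8) = 6 + 8 = 14)
G = 26 (G = 13*(-2 + 4) = 13*2 = 26)
(65 + (G - 1*(-30)))*O(u(0, -4), 11) = (65 + (26 - 1*(-30)))*14 = (65 + (26 + 30))*14 = (65 + 56)*14 = 121*14 = 1694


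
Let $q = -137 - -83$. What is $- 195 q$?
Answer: $10530$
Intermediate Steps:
$q = -54$ ($q = -137 + 83 = -54$)
$- 195 q = \left(-195\right) \left(-54\right) = 10530$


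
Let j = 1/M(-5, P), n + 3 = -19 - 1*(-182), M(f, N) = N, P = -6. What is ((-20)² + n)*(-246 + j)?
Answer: -413560/3 ≈ -1.3785e+5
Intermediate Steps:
n = 160 (n = -3 + (-19 - 1*(-182)) = -3 + (-19 + 182) = -3 + 163 = 160)
j = -⅙ (j = 1/(-6) = 1*(-⅙) = -⅙ ≈ -0.16667)
((-20)² + n)*(-246 + j) = ((-20)² + 160)*(-246 - ⅙) = (400 + 160)*(-1477/6) = 560*(-1477/6) = -413560/3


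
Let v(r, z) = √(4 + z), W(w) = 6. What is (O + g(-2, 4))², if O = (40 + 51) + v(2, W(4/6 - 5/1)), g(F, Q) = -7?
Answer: (84 + √10)² ≈ 7597.3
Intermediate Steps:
O = 91 + √10 (O = (40 + 51) + √(4 + 6) = 91 + √10 ≈ 94.162)
(O + g(-2, 4))² = ((91 + √10) - 7)² = (84 + √10)²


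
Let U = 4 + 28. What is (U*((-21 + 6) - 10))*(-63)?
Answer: 50400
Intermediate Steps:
U = 32
(U*((-21 + 6) - 10))*(-63) = (32*((-21 + 6) - 10))*(-63) = (32*(-15 - 10))*(-63) = (32*(-25))*(-63) = -800*(-63) = 50400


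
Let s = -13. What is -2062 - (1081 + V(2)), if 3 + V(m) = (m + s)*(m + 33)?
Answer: -2755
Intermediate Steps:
V(m) = -3 + (-13 + m)*(33 + m) (V(m) = -3 + (m - 13)*(m + 33) = -3 + (-13 + m)*(33 + m))
-2062 - (1081 + V(2)) = -2062 - (1081 + (-432 + 2**2 + 20*2)) = -2062 - (1081 + (-432 + 4 + 40)) = -2062 - (1081 - 388) = -2062 - 1*693 = -2062 - 693 = -2755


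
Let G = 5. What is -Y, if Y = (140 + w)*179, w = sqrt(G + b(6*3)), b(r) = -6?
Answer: -25060 - 179*I ≈ -25060.0 - 179.0*I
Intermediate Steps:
w = I (w = sqrt(5 - 6) = sqrt(-1) = I ≈ 1.0*I)
Y = 25060 + 179*I (Y = (140 + I)*179 = 25060 + 179*I ≈ 25060.0 + 179.0*I)
-Y = -(25060 + 179*I) = -25060 - 179*I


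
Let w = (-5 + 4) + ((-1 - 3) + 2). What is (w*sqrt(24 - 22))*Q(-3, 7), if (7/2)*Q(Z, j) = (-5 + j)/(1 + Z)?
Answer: 6*sqrt(2)/7 ≈ 1.2122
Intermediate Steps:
Q(Z, j) = 2*(-5 + j)/(7*(1 + Z)) (Q(Z, j) = 2*((-5 + j)/(1 + Z))/7 = 2*(-5 + j)/(7*(1 + Z)))
w = -3 (w = -1 + (-4 + 2) = -1 - 2 = -3)
(w*sqrt(24 - 22))*Q(-3, 7) = (-3*sqrt(24 - 22))*(2*(-5 + 7)/(7*(1 - 3))) = (-3*sqrt(2))*((2/7)*2/(-2)) = (-3*sqrt(2))*((2/7)*(-1/2)*2) = -3*sqrt(2)*(-2/7) = 6*sqrt(2)/7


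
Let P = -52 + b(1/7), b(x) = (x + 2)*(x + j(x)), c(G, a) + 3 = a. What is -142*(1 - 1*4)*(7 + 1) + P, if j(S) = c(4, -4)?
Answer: 163724/49 ≈ 3341.3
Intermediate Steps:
c(G, a) = -3 + a
j(S) = -7 (j(S) = -3 - 4 = -7)
b(x) = (-7 + x)*(2 + x) (b(x) = (x + 2)*(x - 7) = (2 + x)*(-7 + x) = (-7 + x)*(2 + x))
P = -3268/49 (P = -52 + (-14 + (1/7)**2 - 5/7) = -52 + (-14 + (1/7)**2 - 5*1/7) = -52 + (-14 + 1/49 - 5/7) = -52 - 720/49 = -3268/49 ≈ -66.694)
-142*(1 - 1*4)*(7 + 1) + P = -142*(1 - 1*4)*(7 + 1) - 3268/49 = -142*(1 - 4)*8 - 3268/49 = -(-426)*8 - 3268/49 = -142*(-24) - 3268/49 = 3408 - 3268/49 = 163724/49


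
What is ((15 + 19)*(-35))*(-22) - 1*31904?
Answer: -5724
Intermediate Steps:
((15 + 19)*(-35))*(-22) - 1*31904 = (34*(-35))*(-22) - 31904 = -1190*(-22) - 31904 = 26180 - 31904 = -5724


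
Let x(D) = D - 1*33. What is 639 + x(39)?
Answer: 645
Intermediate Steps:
x(D) = -33 + D (x(D) = D - 33 = -33 + D)
639 + x(39) = 639 + (-33 + 39) = 639 + 6 = 645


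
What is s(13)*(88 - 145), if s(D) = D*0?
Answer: 0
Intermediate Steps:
s(D) = 0
s(13)*(88 - 145) = 0*(88 - 145) = 0*(-57) = 0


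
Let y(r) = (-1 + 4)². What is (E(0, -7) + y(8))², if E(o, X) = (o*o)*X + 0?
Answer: 81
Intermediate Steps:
y(r) = 9 (y(r) = 3² = 9)
E(o, X) = X*o² (E(o, X) = o²*X + 0 = X*o² + 0 = X*o²)
(E(0, -7) + y(8))² = (-7*0² + 9)² = (-7*0 + 9)² = (0 + 9)² = 9² = 81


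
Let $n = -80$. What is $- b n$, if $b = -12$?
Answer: $-960$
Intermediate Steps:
$- b n = \left(-1\right) \left(-12\right) \left(-80\right) = 12 \left(-80\right) = -960$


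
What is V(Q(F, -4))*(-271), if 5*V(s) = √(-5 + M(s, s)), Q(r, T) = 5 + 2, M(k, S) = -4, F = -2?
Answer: -813*I/5 ≈ -162.6*I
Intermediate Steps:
Q(r, T) = 7
V(s) = 3*I/5 (V(s) = √(-5 - 4)/5 = √(-9)/5 = (3*I)/5 = 3*I/5)
V(Q(F, -4))*(-271) = (3*I/5)*(-271) = -813*I/5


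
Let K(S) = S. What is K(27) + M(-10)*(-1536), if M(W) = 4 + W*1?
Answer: 9243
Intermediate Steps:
M(W) = 4 + W
K(27) + M(-10)*(-1536) = 27 + (4 - 10)*(-1536) = 27 - 6*(-1536) = 27 + 9216 = 9243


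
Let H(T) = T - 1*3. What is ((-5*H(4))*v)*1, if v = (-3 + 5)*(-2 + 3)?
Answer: -10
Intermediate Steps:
H(T) = -3 + T (H(T) = T - 3 = -3 + T)
v = 2 (v = 2*1 = 2)
((-5*H(4))*v)*1 = (-5*(-3 + 4)*2)*1 = (-5*1*2)*1 = -5*2*1 = -10*1 = -10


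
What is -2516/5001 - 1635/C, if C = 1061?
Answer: -10846111/5306061 ≈ -2.0441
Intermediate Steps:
-2516/5001 - 1635/C = -2516/5001 - 1635/1061 = -10846111/5306061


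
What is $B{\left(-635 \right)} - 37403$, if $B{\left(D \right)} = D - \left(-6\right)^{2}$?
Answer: $-38074$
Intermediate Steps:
$B{\left(D \right)} = -36 + D$ ($B{\left(D \right)} = D - 36 = -36 + D$)
$B{\left(-635 \right)} - 37403 = \left(-36 - 635\right) - 37403 = -671 - 37403 = -38074$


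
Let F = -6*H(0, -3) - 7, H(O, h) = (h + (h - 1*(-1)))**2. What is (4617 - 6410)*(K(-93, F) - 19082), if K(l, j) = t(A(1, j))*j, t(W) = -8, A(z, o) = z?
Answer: 31962018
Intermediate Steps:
H(O, h) = (1 + 2*h)**2 (H(O, h) = (h + (h + 1))**2 = (h + (1 + h))**2 = (1 + 2*h)**2)
F = -157 (F = -6*(1 + 2*(-3))**2 - 7 = -6*(1 - 6)**2 - 7 = -6*(-5)**2 - 7 = -6*25 - 7 = -150 - 7 = -157)
K(l, j) = -8*j
(4617 - 6410)*(K(-93, F) - 19082) = (4617 - 6410)*(-8*(-157) - 19082) = -1793*(1256 - 19082) = -1793*(-17826) = 31962018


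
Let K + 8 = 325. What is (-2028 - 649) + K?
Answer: -2360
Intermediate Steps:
K = 317 (K = -8 + 325 = 317)
(-2028 - 649) + K = (-2028 - 649) + 317 = -2677 + 317 = -2360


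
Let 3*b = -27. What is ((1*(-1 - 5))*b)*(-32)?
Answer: -1728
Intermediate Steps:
b = -9 (b = (⅓)*(-27) = -9)
((1*(-1 - 5))*b)*(-32) = ((1*(-1 - 5))*(-9))*(-32) = ((1*(-6))*(-9))*(-32) = -6*(-9)*(-32) = 54*(-32) = -1728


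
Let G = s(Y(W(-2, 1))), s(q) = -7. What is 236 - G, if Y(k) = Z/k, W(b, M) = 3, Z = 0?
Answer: 243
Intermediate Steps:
Y(k) = 0 (Y(k) = 0/k = 0)
G = -7
236 - G = 236 - 1*(-7) = 236 + 7 = 243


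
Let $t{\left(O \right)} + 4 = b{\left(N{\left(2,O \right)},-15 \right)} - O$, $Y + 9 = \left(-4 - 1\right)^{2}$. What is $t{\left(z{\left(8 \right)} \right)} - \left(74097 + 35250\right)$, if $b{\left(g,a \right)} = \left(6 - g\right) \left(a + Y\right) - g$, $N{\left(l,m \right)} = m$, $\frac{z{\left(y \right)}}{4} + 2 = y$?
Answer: $-109417$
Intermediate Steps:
$z{\left(y \right)} = -8 + 4 y$
$Y = 16$ ($Y = -9 + \left(-4 - 1\right)^{2} = -9 + \left(-5\right)^{2} = -9 + 25 = 16$)
$b{\left(g,a \right)} = - g + \left(6 - g\right) \left(16 + a\right)$ ($b{\left(g,a \right)} = \left(6 - g\right) \left(a + 16\right) - g = \left(6 - g\right) \left(16 + a\right) - g = - g + \left(6 - g\right) \left(16 + a\right)$)
$t{\left(O \right)} = 2 - 3 O$ ($t{\left(O \right)} = -4 - \left(-6 + 3 O\right) = 2 - 3 O$)
$t{\left(z{\left(8 \right)} \right)} - \left(74097 + 35250\right) = \left(2 - 3 \left(-8 + 4 \cdot 8\right)\right) - \left(74097 + 35250\right) = \left(2 - 3 \left(-8 + 32\right)\right) - 109347 = \left(2 - 72\right) - 109347 = -70 - 109347 = -109417$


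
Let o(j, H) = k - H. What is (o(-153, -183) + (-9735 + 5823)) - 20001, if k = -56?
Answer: -23786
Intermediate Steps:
o(j, H) = -56 - H
(o(-153, -183) + (-9735 + 5823)) - 20001 = ((-56 - 1*(-183)) + (-9735 + 5823)) - 20001 = ((-56 + 183) - 3912) - 20001 = (127 - 3912) - 20001 = -3785 - 20001 = -23786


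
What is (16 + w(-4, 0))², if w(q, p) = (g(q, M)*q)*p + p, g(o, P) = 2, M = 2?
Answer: 256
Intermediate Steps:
w(q, p) = p + 2*p*q (w(q, p) = (2*q)*p + p = 2*p*q + p = p + 2*p*q)
(16 + w(-4, 0))² = (16 + 0*(1 + 2*(-4)))² = (16 + 0*(1 - 8))² = (16 + 0*(-7))² = (16 + 0)² = 16² = 256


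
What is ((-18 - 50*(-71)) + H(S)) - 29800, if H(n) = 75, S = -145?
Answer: -26193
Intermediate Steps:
((-18 - 50*(-71)) + H(S)) - 29800 = ((-18 - 50*(-71)) + 75) - 29800 = ((-18 + 3550) + 75) - 29800 = (3532 + 75) - 29800 = 3607 - 29800 = -26193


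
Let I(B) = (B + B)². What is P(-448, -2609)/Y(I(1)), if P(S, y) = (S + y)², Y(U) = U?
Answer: 9345249/4 ≈ 2.3363e+6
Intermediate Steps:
I(B) = 4*B² (I(B) = (2*B)² = 4*B²)
P(-448, -2609)/Y(I(1)) = (-448 - 2609)²/((4*1²)) = (-3057)²/((4*1)) = 9345249/4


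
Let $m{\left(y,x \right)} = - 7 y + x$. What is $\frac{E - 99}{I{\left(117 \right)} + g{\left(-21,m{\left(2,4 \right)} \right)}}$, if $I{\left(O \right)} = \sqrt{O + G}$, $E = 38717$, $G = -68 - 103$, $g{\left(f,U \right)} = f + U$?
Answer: $- \frac{1197158}{1015} - \frac{115854 i \sqrt{6}}{1015} \approx -1179.5 - 279.59 i$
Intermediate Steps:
$m{\left(y,x \right)} = x - 7 y$
$g{\left(f,U \right)} = U + f$
$G = -171$ ($G = -68 - 103 = -171$)
$I{\left(O \right)} = \sqrt{-171 + O}$ ($I{\left(O \right)} = \sqrt{O - 171} = \sqrt{-171 + O}$)
$\frac{E - 99}{I{\left(117 \right)} + g{\left(-21,m{\left(2,4 \right)} \right)}} = \frac{38717 - 99}{\sqrt{-171 + 117} + \left(\left(4 - 14\right) - 21\right)} = \frac{38618}{\sqrt{-54} + \left(\left(4 - 14\right) - 21\right)} = \frac{38618}{3 i \sqrt{6} - 31} = \frac{38618}{-31 + 3 i \sqrt{6}}$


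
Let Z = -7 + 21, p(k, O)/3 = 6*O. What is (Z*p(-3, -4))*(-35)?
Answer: 35280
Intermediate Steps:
p(k, O) = 18*O (p(k, O) = 3*(6*O) = 18*O)
Z = 14
(Z*p(-3, -4))*(-35) = (14*(18*(-4)))*(-35) = (14*(-72))*(-35) = -1008*(-35) = 35280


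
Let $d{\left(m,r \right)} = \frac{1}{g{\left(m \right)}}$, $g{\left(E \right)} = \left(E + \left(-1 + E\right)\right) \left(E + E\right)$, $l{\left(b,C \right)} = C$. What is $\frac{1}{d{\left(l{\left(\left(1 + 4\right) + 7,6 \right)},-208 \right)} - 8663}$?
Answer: $- \frac{132}{1143515} \approx -0.00011543$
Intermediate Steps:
$g{\left(E \right)} = 2 E \left(-1 + 2 E\right)$ ($g{\left(E \right)} = \left(-1 + 2 E\right) 2 E = 2 E \left(-1 + 2 E\right)$)
$d{\left(m,r \right)} = \frac{1}{2 m \left(-1 + 2 m\right)}$
$\frac{1}{d{\left(l{\left(\left(1 + 4\right) + 7,6 \right)},-208 \right)} - 8663} = \frac{1}{\frac{1}{2 \cdot 6 \left(-1 + 2 \cdot 6\right)} - 8663} = \frac{1}{\frac{1}{2} \cdot \frac{1}{6} \frac{1}{-1 + 12} - 8663} = \frac{1}{\frac{1}{2} \cdot \frac{1}{6} \cdot \frac{1}{11} - 8663} = \frac{1}{\frac{1}{132} - 8663} = \frac{1}{- \frac{1143515}{132}} = - \frac{132}{1143515}$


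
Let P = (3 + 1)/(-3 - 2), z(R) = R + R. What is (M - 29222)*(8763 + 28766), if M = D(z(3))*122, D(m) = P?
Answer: -5501676342/5 ≈ -1.1003e+9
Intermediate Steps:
z(R) = 2*R
P = -⅘ (P = 4/(-5) = 4*(-⅕) = -⅘ ≈ -0.80000)
D(m) = -⅘
M = -488/5 (M = -⅘*122 = -488/5 ≈ -97.600)
(M - 29222)*(8763 + 28766) = (-488/5 - 29222)*(8763 + 28766) = -146598/5*37529 = -5501676342/5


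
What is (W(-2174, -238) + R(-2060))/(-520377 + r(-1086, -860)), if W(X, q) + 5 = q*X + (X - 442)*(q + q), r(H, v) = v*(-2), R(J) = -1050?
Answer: -1761573/518657 ≈ -3.3964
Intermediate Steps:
r(H, v) = -2*v
W(X, q) = -5 + X*q + 2*q*(-442 + X) (W(X, q) = -5 + (q*X + (X - 442)*(q + q)) = -5 + (X*q + (-442 + X)*(2*q)) = -5 + (X*q + 2*q*(-442 + X)) = -5 + X*q + 2*q*(-442 + X))
(W(-2174, -238) + R(-2060))/(-520377 + r(-1086, -860)) = ((-5 - 884*(-238) + 3*(-2174)*(-238)) - 1050)/(-520377 - 2*(-860)) = ((-5 + 210392 + 1552236) - 1050)/(-520377 + 1720) = (1762623 - 1050)/(-518657) = 1761573*(-1/518657) = -1761573/518657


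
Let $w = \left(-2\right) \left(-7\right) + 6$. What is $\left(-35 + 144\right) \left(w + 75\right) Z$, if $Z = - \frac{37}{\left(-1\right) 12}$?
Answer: $\frac{383135}{12} \approx 31928.0$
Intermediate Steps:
$w = 20$ ($w = 14 + 6 = 20$)
$Z = \frac{37}{12}$ ($Z = - \frac{37}{-12} = \left(-37\right) \left(- \frac{1}{12}\right) = \frac{37}{12} \approx 3.0833$)
$\left(-35 + 144\right) \left(w + 75\right) Z = \left(-35 + 144\right) \left(20 + 75\right) \frac{37}{12} = 109 \cdot 95 \cdot \frac{37}{12} = 10355 \cdot \frac{37}{12} = \frac{383135}{12}$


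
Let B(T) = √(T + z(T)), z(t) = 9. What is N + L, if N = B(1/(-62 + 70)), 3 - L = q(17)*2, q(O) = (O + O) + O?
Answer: -99 + √146/4 ≈ -95.979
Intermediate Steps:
q(O) = 3*O (q(O) = 2*O + O = 3*O)
L = -99 (L = 3 - 3*17*2 = 3 - 51*2 = 3 - 1*102 = 3 - 102 = -99)
B(T) = √(9 + T) (B(T) = √(T + 9) = √(9 + T))
N = √146/4 (N = √(9 + 1/(-62 + 70)) = √(9 + 1/8) = √(9 + ⅛) = √(73/8) = √146/4 ≈ 3.0208)
N + L = √146/4 - 99 = -99 + √146/4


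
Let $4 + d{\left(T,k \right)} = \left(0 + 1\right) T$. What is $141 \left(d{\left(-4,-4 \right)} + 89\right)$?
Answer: $11421$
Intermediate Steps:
$d{\left(T,k \right)} = -4 + T$ ($d{\left(T,k \right)} = -4 + \left(0 + 1\right) T = -4 + 1 T = -4 + T$)
$141 \left(d{\left(-4,-4 \right)} + 89\right) = 141 \left(\left(-4 - 4\right) + 89\right) = 141 \left(-8 + 89\right) = 141 \cdot 81 = 11421$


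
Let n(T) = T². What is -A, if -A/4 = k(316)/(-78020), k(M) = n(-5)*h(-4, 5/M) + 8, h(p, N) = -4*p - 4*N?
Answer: -32107/1540895 ≈ -0.020837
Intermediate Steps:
h(p, N) = -4*N - 4*p
k(M) = 408 - 500/M (k(M) = (-5)²*(-20/M - 4*(-4)) + 8 = 25*(-20/M + 16) + 8 = 25*(16 - 20/M) + 8 = (400 - 500/M) + 8 = 408 - 500/M)
A = 32107/1540895 (A = -4*(408 - 500/316)/(-78020) = -4*(408 - 500*1/316)*(-1)/78020 = -4*(408 - 125/79)*(-1)/78020 = -128428*(-1)/(79*78020) = -4*(-32107/6163580) = 32107/1540895 ≈ 0.020837)
-A = -1*32107/1540895 = -32107/1540895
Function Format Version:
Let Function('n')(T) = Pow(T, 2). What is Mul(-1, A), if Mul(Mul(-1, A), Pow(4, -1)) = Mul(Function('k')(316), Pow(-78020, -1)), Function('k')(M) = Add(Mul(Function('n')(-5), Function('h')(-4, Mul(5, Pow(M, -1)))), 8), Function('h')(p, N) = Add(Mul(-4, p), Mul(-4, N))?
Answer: Rational(-32107, 1540895) ≈ -0.020837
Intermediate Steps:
Function('h')(p, N) = Add(Mul(-4, N), Mul(-4, p))
Function('k')(M) = Add(408, Mul(-500, Pow(M, -1))) (Function('k')(M) = Add(Mul(Pow(-5, 2), Add(Mul(-4, Mul(5, Pow(M, -1))), Mul(-4, -4))), 8) = Add(Mul(25, Add(Mul(-20, Pow(M, -1)), 16)), 8) = Add(Mul(25, Add(16, Mul(-20, Pow(M, -1)))), 8) = Add(Add(400, Mul(-500, Pow(M, -1))), 8) = Add(408, Mul(-500, Pow(M, -1))))
A = Rational(32107, 1540895) (A = Mul(-4, Mul(Add(408, Mul(-500, Pow(316, -1))), Pow(-78020, -1))) = Mul(-4, Mul(Add(408, Mul(-500, Rational(1, 316))), Rational(-1, 78020))) = Mul(-4, Mul(Add(408, Rational(-125, 79)), Rational(-1, 78020))) = Mul(-4, Mul(Rational(32107, 79), Rational(-1, 78020))) = Mul(-4, Rational(-32107, 6163580)) = Rational(32107, 1540895) ≈ 0.020837)
Mul(-1, A) = Mul(-1, Rational(32107, 1540895)) = Rational(-32107, 1540895)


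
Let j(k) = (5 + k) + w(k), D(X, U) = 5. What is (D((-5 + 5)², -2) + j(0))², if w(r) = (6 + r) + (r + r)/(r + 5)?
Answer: 256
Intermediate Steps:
w(r) = 6 + r + 2*r/(5 + r) (w(r) = (6 + r) + (2*r)/(5 + r) = (6 + r) + 2*r/(5 + r) = 6 + r + 2*r/(5 + r))
j(k) = 5 + k + (30 + k² + 13*k)/(5 + k) (j(k) = (5 + k) + (30 + k² + 13*k)/(5 + k) = 5 + k + (30 + k² + 13*k)/(5 + k))
(D((-5 + 5)², -2) + j(0))² = (5 + (55 + 2*0² + 23*0)/(5 + 0))² = (5 + (55 + 2*0 + 0)/5)² = (5 + (55 + 0 + 0)/5)² = (5 + (⅕)*55)² = (5 + 11)² = 16² = 256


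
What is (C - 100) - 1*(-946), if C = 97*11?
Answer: 1913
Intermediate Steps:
C = 1067
(C - 100) - 1*(-946) = (1067 - 100) - 1*(-946) = 967 + 946 = 1913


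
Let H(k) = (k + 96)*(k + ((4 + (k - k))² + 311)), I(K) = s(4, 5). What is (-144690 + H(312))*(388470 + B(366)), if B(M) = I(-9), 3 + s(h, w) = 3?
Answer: 45071066340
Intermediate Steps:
s(h, w) = 0 (s(h, w) = -3 + 3 = 0)
I(K) = 0
B(M) = 0
H(k) = (96 + k)*(327 + k) (H(k) = (96 + k)*(k + ((4 + 0)² + 311)) = (96 + k)*(k + (4² + 311)) = (96 + k)*(k + (16 + 311)) = (96 + k)*(k + 327) = (96 + k)*(327 + k))
(-144690 + H(312))*(388470 + B(366)) = (-144690 + (31392 + 312² + 423*312))*(388470 + 0) = (-144690 + (31392 + 97344 + 131976))*388470 = (-144690 + 260712)*388470 = 116022*388470 = 45071066340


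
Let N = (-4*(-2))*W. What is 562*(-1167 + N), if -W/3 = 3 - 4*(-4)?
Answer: -912126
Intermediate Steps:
W = -57 (W = -3*(3 - 4*(-4)) = -3*(3 + 16) = -3*19 = -57)
N = -456 (N = -4*(-2)*(-57) = 8*(-57) = -456)
562*(-1167 + N) = 562*(-1167 - 456) = 562*(-1623) = -912126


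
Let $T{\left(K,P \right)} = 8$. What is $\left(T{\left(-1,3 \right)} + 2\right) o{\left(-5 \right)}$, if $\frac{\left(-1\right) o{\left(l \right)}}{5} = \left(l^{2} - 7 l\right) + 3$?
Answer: $-3150$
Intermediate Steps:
$o{\left(l \right)} = -15 - 5 l^{2} + 35 l$ ($o{\left(l \right)} = - 5 \left(\left(l^{2} - 7 l\right) + 3\right) = - 5 \left(3 + l^{2} - 7 l\right) = -15 - 5 l^{2} + 35 l$)
$\left(T{\left(-1,3 \right)} + 2\right) o{\left(-5 \right)} = \left(8 + 2\right) \left(-15 - 5 \left(-5\right)^{2} + 35 \left(-5\right)\right) = 10 \left(-15 - 125 - 175\right) = 10 \left(-315\right) = -3150$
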